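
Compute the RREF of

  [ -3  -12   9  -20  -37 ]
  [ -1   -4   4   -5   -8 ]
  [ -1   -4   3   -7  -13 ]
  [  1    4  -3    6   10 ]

ρ1 -> -1/3·ρ1
  [  1   4  -3  20/3  37/3 ]
  [ -1  -4   4    -5    -8 ]
  [ -1  -4   3    -7   -13 ]
  [  1   4  -3     6    10 ]
ρ2 -> ρ2 + ρ1
  [  1   4  -3  20/3  37/3 ]
  [  0   0   1   5/3  13/3 ]
  [ -1  -4   3    -7   -13 ]
  [  1   4  -3     6    10 ]
ρ3 -> ρ3 + ρ1
  [ 1  4  -3  20/3  37/3 ]
  [ 0  0   1   5/3  13/3 ]
  [ 0  0   0  -1/3  -2/3 ]
  [ 1  4  -3     6    10 ]
ρ4 -> ρ4 − ρ1
  [ 1  4  -3  20/3  37/3 ]
  [ 0  0   1   5/3  13/3 ]
  [ 0  0   0  -1/3  -2/3 ]
  [ 0  0   0  -2/3  -7/3 ]
ρ3 -> -3·ρ3
  [ 1  4  -3  20/3  37/3 ]
  [ 0  0   1   5/3  13/3 ]
  [ 0  0   0     1     2 ]
  [ 0  0   0  -2/3  -7/3 ]
ρ4 -> ρ4 + 2/3·ρ3
  [ 1  4  -3  20/3  37/3 ]
  [ 0  0   1   5/3  13/3 ]
  [ 0  0   0     1     2 ]
  [ 0  0   0     0    -1 ]
ρ4 -> -1·ρ4
  [ 1  4  -3  20/3  37/3 ]
  [ 0  0   1   5/3  13/3 ]
  [ 0  0   0     1     2 ]
  [ 0  0   0     0     1 ]
ρ3 -> ρ3 − 2·ρ4
  [ 1  4  -3  20/3  37/3 ]
  [ 0  0   1   5/3  13/3 ]
  [ 0  0   0     1     0 ]
  [ 0  0   0     0     1 ]
ρ2 -> ρ2 − 13/3·ρ4
  [ 1  4  -3  20/3  37/3 ]
  [ 0  0   1   5/3     0 ]
  [ 0  0   0     1     0 ]
  [ 0  0   0     0     1 ]
ρ1 -> ρ1 − 37/3·ρ4
  [ 1  4  -3  20/3  0 ]
  [ 0  0   1   5/3  0 ]
  [ 0  0   0     1  0 ]
  [ 0  0   0     0  1 ]
ρ2 -> ρ2 − 5/3·ρ3
  [ 1  4  -3  20/3  0 ]
  [ 0  0   1     0  0 ]
  [ 0  0   0     1  0 ]
  [ 0  0   0     0  1 ]
ρ1 -> ρ1 − 20/3·ρ3
  [ 1  4  -3  0  0 ]
  [ 0  0   1  0  0 ]
  [ 0  0   0  1  0 ]
  [ 0  0   0  0  1 ]
ρ1 -> ρ1 + 3·ρ2
  [ 1  4  0  0  0 ]
  [ 0  0  1  0  0 ]
  [ 0  0  0  1  0 ]
  [ 0  0  0  0  1 ]

[[1, 4, 0, 0, 0], [0, 0, 1, 0, 0], [0, 0, 0, 1, 0], [0, 0, 0, 0, 1]]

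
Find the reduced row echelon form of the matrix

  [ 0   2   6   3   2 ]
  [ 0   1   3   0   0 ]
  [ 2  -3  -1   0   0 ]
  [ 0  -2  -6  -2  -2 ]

R1 <-> R3
  [ 2  -3  -1   0   0 ]
  [ 0   1   3   0   0 ]
  [ 0   2   6   3   2 ]
  [ 0  -2  -6  -2  -2 ]
R1 -> 1/2·R1
  [ 1  -3/2  -1/2   0   0 ]
  [ 0     1     3   0   0 ]
  [ 0     2     6   3   2 ]
  [ 0    -2    -6  -2  -2 ]
R3 -> R3 − 2·R2
  [ 1  -3/2  -1/2   0   0 ]
  [ 0     1     3   0   0 ]
  [ 0     0     0   3   2 ]
  [ 0    -2    -6  -2  -2 ]
R4 -> R4 + 2·R2
  [ 1  -3/2  -1/2   0   0 ]
  [ 0     1     3   0   0 ]
  [ 0     0     0   3   2 ]
  [ 0     0     0  -2  -2 ]
R3 -> 1/3·R3
  [ 1  -3/2  -1/2   0    0 ]
  [ 0     1     3   0    0 ]
  [ 0     0     0   1  2/3 ]
  [ 0     0     0  -2   -2 ]
R4 -> R4 + 2·R3
  [ 1  -3/2  -1/2  0     0 ]
  [ 0     1     3  0     0 ]
  [ 0     0     0  1   2/3 ]
  [ 0     0     0  0  -2/3 ]
R4 -> -3/2·R4
  [ 1  -3/2  -1/2  0    0 ]
  [ 0     1     3  0    0 ]
  [ 0     0     0  1  2/3 ]
  [ 0     0     0  0    1 ]
R3 -> R3 − 2/3·R4
  [ 1  -3/2  -1/2  0  0 ]
  [ 0     1     3  0  0 ]
  [ 0     0     0  1  0 ]
  [ 0     0     0  0  1 ]
R1 -> R1 + 3/2·R2
  [ 1  0  4  0  0 ]
  [ 0  1  3  0  0 ]
  [ 0  0  0  1  0 ]
  [ 0  0  0  0  1 ]

[[1, 0, 4, 0, 0], [0, 1, 3, 0, 0], [0, 0, 0, 1, 0], [0, 0, 0, 0, 1]]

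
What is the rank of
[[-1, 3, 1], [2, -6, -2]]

rank = 1

R1 := -1·R1
  [ 1  -3  -1 ]
  [ 2  -6  -2 ]
R2 := R2 − 2·R1
  [ 1  -3  -1 ]
  [ 0   0   0 ]
The reduced form has 1 nonzero row.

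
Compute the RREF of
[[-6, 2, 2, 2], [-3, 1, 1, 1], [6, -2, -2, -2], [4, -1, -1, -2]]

r1 -> -1/6·r1
  [  1  -1/3  -1/3  -1/3 ]
  [ -3     1     1     1 ]
  [  6    -2    -2    -2 ]
  [  4    -1    -1    -2 ]
r2 -> r2 + 3·r1
  [ 1  -1/3  -1/3  -1/3 ]
  [ 0     0     0     0 ]
  [ 6    -2    -2    -2 ]
  [ 4    -1    -1    -2 ]
r3 -> r3 − 6·r1
  [ 1  -1/3  -1/3  -1/3 ]
  [ 0     0     0     0 ]
  [ 0     0     0     0 ]
  [ 4    -1    -1    -2 ]
r4 -> r4 − 4·r1
  [ 1  -1/3  -1/3  -1/3 ]
  [ 0     0     0     0 ]
  [ 0     0     0     0 ]
  [ 0   1/3   1/3  -2/3 ]
r2 <=> r4
  [ 1  -1/3  -1/3  -1/3 ]
  [ 0   1/3   1/3  -2/3 ]
  [ 0     0     0     0 ]
  [ 0     0     0     0 ]
r2 -> 3·r2
  [ 1  -1/3  -1/3  -1/3 ]
  [ 0     1     1    -2 ]
  [ 0     0     0     0 ]
  [ 0     0     0     0 ]
r1 -> r1 + 1/3·r2
  [ 1  0  0  -1 ]
  [ 0  1  1  -2 ]
  [ 0  0  0   0 ]
  [ 0  0  0   0 ]

[[1, 0, 0, -1], [0, 1, 1, -2], [0, 0, 0, 0], [0, 0, 0, 0]]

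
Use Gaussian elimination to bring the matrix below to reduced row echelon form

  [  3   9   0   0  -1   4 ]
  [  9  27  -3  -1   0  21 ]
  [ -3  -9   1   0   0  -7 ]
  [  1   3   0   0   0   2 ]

[[1, 3, 0, 0, 0, 2], [0, 0, 1, 0, 0, -1], [0, 0, 0, 1, 0, 0], [0, 0, 0, 0, 1, 2]]

Multiply r1 by 1/3.
Subtract 9 times r1 from r2.
Add 3 times r1 to r3.
Subtract r1 from r4.
Multiply r2 by -1/3.
Subtract r2 from r3.
Multiply r3 by -3.
Multiply r4 by 3.
Add r4 to r2.
Add 1/3 times r4 to r1.
Subtract 1/3 times r3 from r2.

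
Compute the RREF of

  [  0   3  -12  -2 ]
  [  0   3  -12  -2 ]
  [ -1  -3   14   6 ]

Swap ρ1 and ρ3.
  [ -1  -3   14   6 ]
  [  0   3  -12  -2 ]
  [  0   3  -12  -2 ]
Multiply ρ1 by -1.
  [ 1  3  -14  -6 ]
  [ 0  3  -12  -2 ]
  [ 0  3  -12  -2 ]
Multiply ρ2 by 1/3.
  [ 1  3  -14    -6 ]
  [ 0  1   -4  -2/3 ]
  [ 0  3  -12    -2 ]
Subtract 3 times ρ2 from ρ3.
  [ 1  3  -14    -6 ]
  [ 0  1   -4  -2/3 ]
  [ 0  0    0     0 ]
Subtract 3 times ρ2 from ρ1.
  [ 1  0  -2    -4 ]
  [ 0  1  -4  -2/3 ]
  [ 0  0   0     0 ]

[[1, 0, -2, -4], [0, 1, -4, -2/3], [0, 0, 0, 0]]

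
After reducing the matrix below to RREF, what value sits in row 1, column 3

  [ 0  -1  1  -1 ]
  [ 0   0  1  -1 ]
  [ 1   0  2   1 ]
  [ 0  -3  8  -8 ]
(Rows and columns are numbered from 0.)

r1 <-> r3
  [ 1   0  2   1 ]
  [ 0   0  1  -1 ]
  [ 0  -1  1  -1 ]
  [ 0  -3  8  -8 ]
r2 <-> r3
  [ 1   0  2   1 ]
  [ 0  -1  1  -1 ]
  [ 0   0  1  -1 ]
  [ 0  -3  8  -8 ]
r2 := -1·r2
  [ 1   0   2   1 ]
  [ 0   1  -1   1 ]
  [ 0   0   1  -1 ]
  [ 0  -3   8  -8 ]
r4 := r4 + 3·r2
  [ 1  0   2   1 ]
  [ 0  1  -1   1 ]
  [ 0  0   1  -1 ]
  [ 0  0   5  -5 ]
r4 := r4 − 5·r3
  [ 1  0   2   1 ]
  [ 0  1  -1   1 ]
  [ 0  0   1  -1 ]
  [ 0  0   0   0 ]
r2 := r2 + r3
  [ 1  0  2   1 ]
  [ 0  1  0   0 ]
  [ 0  0  1  -1 ]
  [ 0  0  0   0 ]
r1 := r1 − 2·r3
  [ 1  0  0   3 ]
  [ 0  1  0   0 ]
  [ 0  0  1  -1 ]
  [ 0  0  0   0 ]

0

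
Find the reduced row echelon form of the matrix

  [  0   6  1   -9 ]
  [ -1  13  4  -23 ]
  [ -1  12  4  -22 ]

[[1, 0, 0, -2], [0, 1, 0, -1], [0, 0, 1, -3]]

ρ1 <=> ρ2
  [ -1  13  4  -23 ]
  [  0   6  1   -9 ]
  [ -1  12  4  -22 ]
ρ1 -> -1·ρ1
  [  1  -13  -4   23 ]
  [  0    6   1   -9 ]
  [ -1   12   4  -22 ]
ρ3 -> ρ3 + ρ1
  [ 1  -13  -4  23 ]
  [ 0    6   1  -9 ]
  [ 0   -1   0   1 ]
ρ2 -> 1/6·ρ2
  [ 1  -13   -4    23 ]
  [ 0    1  1/6  -3/2 ]
  [ 0   -1    0     1 ]
ρ3 -> ρ3 + ρ2
  [ 1  -13   -4    23 ]
  [ 0    1  1/6  -3/2 ]
  [ 0    0  1/6  -1/2 ]
ρ3 -> 6·ρ3
  [ 1  -13   -4    23 ]
  [ 0    1  1/6  -3/2 ]
  [ 0    0    1    -3 ]
ρ2 -> ρ2 − 1/6·ρ3
  [ 1  -13  -4  23 ]
  [ 0    1   0  -1 ]
  [ 0    0   1  -3 ]
ρ1 -> ρ1 + 4·ρ3
  [ 1  -13  0  11 ]
  [ 0    1  0  -1 ]
  [ 0    0  1  -3 ]
ρ1 -> ρ1 + 13·ρ2
  [ 1  0  0  -2 ]
  [ 0  1  0  -1 ]
  [ 0  0  1  -3 ]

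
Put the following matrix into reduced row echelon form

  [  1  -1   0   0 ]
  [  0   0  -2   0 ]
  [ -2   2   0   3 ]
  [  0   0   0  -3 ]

Add 2 times R1 to R3.
  [ 1  -1   0   0 ]
  [ 0   0  -2   0 ]
  [ 0   0   0   3 ]
  [ 0   0   0  -3 ]
Multiply R2 by -1/2.
  [ 1  -1  0   0 ]
  [ 0   0  1   0 ]
  [ 0   0  0   3 ]
  [ 0   0  0  -3 ]
Multiply R3 by 1/3.
  [ 1  -1  0   0 ]
  [ 0   0  1   0 ]
  [ 0   0  0   1 ]
  [ 0   0  0  -3 ]
Add 3 times R3 to R4.
  [ 1  -1  0  0 ]
  [ 0   0  1  0 ]
  [ 0   0  0  1 ]
  [ 0   0  0  0 ]

[[1, -1, 0, 0], [0, 0, 1, 0], [0, 0, 0, 1], [0, 0, 0, 0]]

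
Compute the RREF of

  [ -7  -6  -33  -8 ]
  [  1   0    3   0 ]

R1 -> -1/7·R1
  [ 1  6/7  33/7  8/7 ]
  [ 1    0     3    0 ]
R2 -> R2 − R1
  [ 1   6/7   33/7   8/7 ]
  [ 0  -6/7  -12/7  -8/7 ]
R2 -> -7/6·R2
  [ 1  6/7  33/7  8/7 ]
  [ 0    1     2  4/3 ]
R1 -> R1 − 6/7·R2
  [ 1  0  3    0 ]
  [ 0  1  2  4/3 ]

[[1, 0, 3, 0], [0, 1, 2, 4/3]]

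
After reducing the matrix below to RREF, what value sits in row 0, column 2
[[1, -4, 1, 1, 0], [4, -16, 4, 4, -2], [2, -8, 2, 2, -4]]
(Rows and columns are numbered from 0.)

1

r2 → r2 − 4·r1
r3 → r3 − 2·r1
r2 → -1/2·r2
r3 → r3 + 4·r2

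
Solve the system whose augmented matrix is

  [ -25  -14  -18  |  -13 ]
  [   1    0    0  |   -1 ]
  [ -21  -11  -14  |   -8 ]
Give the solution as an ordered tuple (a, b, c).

Multiply R1 by -1/25.
  [   1  14/25  18/25  |  13/25 ]
  [   1      0      0  |     -1 ]
  [ -21    -11    -14  |     -8 ]
Subtract R1 from R2.
  [   1   14/25   18/25  |   13/25 ]
  [   0  -14/25  -18/25  |  -38/25 ]
  [ -21     -11     -14  |      -8 ]
Add 21 times R1 to R3.
  [ 1   14/25   18/25  |   13/25 ]
  [ 0  -14/25  -18/25  |  -38/25 ]
  [ 0   19/25   28/25  |   73/25 ]
Multiply R2 by -25/14.
  [ 1  14/25  18/25  |  13/25 ]
  [ 0      1    9/7  |   19/7 ]
  [ 0  19/25  28/25  |  73/25 ]
Subtract 19/25 times R2 from R3.
  [ 1  14/25  18/25  |  13/25 ]
  [ 0      1    9/7  |   19/7 ]
  [ 0      0    1/7  |    6/7 ]
Multiply R3 by 7.
  [ 1  14/25  18/25  |  13/25 ]
  [ 0      1    9/7  |   19/7 ]
  [ 0      0      1  |      6 ]
Subtract 9/7 times R3 from R2.
  [ 1  14/25  18/25  |  13/25 ]
  [ 0      1      0  |     -5 ]
  [ 0      0      1  |      6 ]
Subtract 18/25 times R3 from R1.
  [ 1  14/25  0  |  -19/5 ]
  [ 0      1  0  |     -5 ]
  [ 0      0  1  |      6 ]
Subtract 14/25 times R2 from R1.
  [ 1  0  0  |  -1 ]
  [ 0  1  0  |  -5 ]
  [ 0  0  1  |   6 ]
Reading off the last column: a = -1, b = -5, c = 6.

(-1, -5, 6)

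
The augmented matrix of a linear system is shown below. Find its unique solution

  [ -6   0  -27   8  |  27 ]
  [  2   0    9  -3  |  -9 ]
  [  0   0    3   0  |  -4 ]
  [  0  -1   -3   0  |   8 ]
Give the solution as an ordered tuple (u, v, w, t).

R1 := -1/6·R1
  [ 1   0  9/2  -4/3  |  -9/2 ]
  [ 2   0    9    -3  |    -9 ]
  [ 0   0    3     0  |    -4 ]
  [ 0  -1   -3     0  |     8 ]
R2 := R2 − 2·R1
  [ 1   0  9/2  -4/3  |  -9/2 ]
  [ 0   0    0  -1/3  |     0 ]
  [ 0   0    3     0  |    -4 ]
  [ 0  -1   -3     0  |     8 ]
R2 <=> R4
  [ 1   0  9/2  -4/3  |  -9/2 ]
  [ 0  -1   -3     0  |     8 ]
  [ 0   0    3     0  |    -4 ]
  [ 0   0    0  -1/3  |     0 ]
R2 := -1·R2
  [ 1  0  9/2  -4/3  |  -9/2 ]
  [ 0  1    3     0  |    -8 ]
  [ 0  0    3     0  |    -4 ]
  [ 0  0    0  -1/3  |     0 ]
R3 := 1/3·R3
  [ 1  0  9/2  -4/3  |  -9/2 ]
  [ 0  1    3     0  |    -8 ]
  [ 0  0    1     0  |  -4/3 ]
  [ 0  0    0  -1/3  |     0 ]
R4 := -3·R4
  [ 1  0  9/2  -4/3  |  -9/2 ]
  [ 0  1    3     0  |    -8 ]
  [ 0  0    1     0  |  -4/3 ]
  [ 0  0    0     1  |     0 ]
R1 := R1 + 4/3·R4
  [ 1  0  9/2  0  |  -9/2 ]
  [ 0  1    3  0  |    -8 ]
  [ 0  0    1  0  |  -4/3 ]
  [ 0  0    0  1  |     0 ]
R2 := R2 − 3·R3
  [ 1  0  9/2  0  |  -9/2 ]
  [ 0  1    0  0  |    -4 ]
  [ 0  0    1  0  |  -4/3 ]
  [ 0  0    0  1  |     0 ]
R1 := R1 − 9/2·R3
  [ 1  0  0  0  |   3/2 ]
  [ 0  1  0  0  |    -4 ]
  [ 0  0  1  0  |  -4/3 ]
  [ 0  0  0  1  |     0 ]
Reading off the last column: u = 3/2, v = -4, w = -4/3, t = 0.

(3/2, -4, -4/3, 0)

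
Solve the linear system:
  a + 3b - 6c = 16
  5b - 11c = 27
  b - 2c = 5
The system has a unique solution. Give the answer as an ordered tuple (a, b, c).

(1, 1, -2)

Form the augmented matrix and row-reduce:
  [ 1  3   -6  |  16 ]
  [ 0  5  -11  |  27 ]
  [ 0  1   -2  |   5 ]
R2 := 1/5·R2
  [ 1  3     -6  |    16 ]
  [ 0  1  -11/5  |  27/5 ]
  [ 0  1     -2  |     5 ]
R3 := R3 − R2
  [ 1  3     -6  |    16 ]
  [ 0  1  -11/5  |  27/5 ]
  [ 0  0    1/5  |  -2/5 ]
R3 := 5·R3
  [ 1  3     -6  |    16 ]
  [ 0  1  -11/5  |  27/5 ]
  [ 0  0      1  |    -2 ]
R2 := R2 + 11/5·R3
  [ 1  3  -6  |  16 ]
  [ 0  1   0  |   1 ]
  [ 0  0   1  |  -2 ]
R1 := R1 + 6·R3
  [ 1  3  0  |   4 ]
  [ 0  1  0  |   1 ]
  [ 0  0  1  |  -2 ]
R1 := R1 − 3·R2
  [ 1  0  0  |   1 ]
  [ 0  1  0  |   1 ]
  [ 0  0  1  |  -2 ]
Reading off the last column: a = 1, b = 1, c = -2.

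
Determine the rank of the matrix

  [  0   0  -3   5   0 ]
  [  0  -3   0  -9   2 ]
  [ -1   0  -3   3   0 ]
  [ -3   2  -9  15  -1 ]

rank = 4

Swap r1 and r3.
  [ -1   0  -3   3   0 ]
  [  0  -3   0  -9   2 ]
  [  0   0  -3   5   0 ]
  [ -3   2  -9  15  -1 ]
Multiply r1 by -1.
  [  1   0   3  -3   0 ]
  [  0  -3   0  -9   2 ]
  [  0   0  -3   5   0 ]
  [ -3   2  -9  15  -1 ]
Add 3 times r1 to r4.
  [ 1   0   3  -3   0 ]
  [ 0  -3   0  -9   2 ]
  [ 0   0  -3   5   0 ]
  [ 0   2   0   6  -1 ]
Multiply r2 by -1/3.
  [ 1  0   3  -3     0 ]
  [ 0  1   0   3  -2/3 ]
  [ 0  0  -3   5     0 ]
  [ 0  2   0   6    -1 ]
Subtract 2 times r2 from r4.
  [ 1  0   3  -3     0 ]
  [ 0  1   0   3  -2/3 ]
  [ 0  0  -3   5     0 ]
  [ 0  0   0   0   1/3 ]
Multiply r3 by -1/3.
  [ 1  0  3    -3     0 ]
  [ 0  1  0     3  -2/3 ]
  [ 0  0  1  -5/3     0 ]
  [ 0  0  0     0   1/3 ]
Multiply r4 by 3.
  [ 1  0  3    -3     0 ]
  [ 0  1  0     3  -2/3 ]
  [ 0  0  1  -5/3     0 ]
  [ 0  0  0     0     1 ]
Add 2/3 times r4 to r2.
  [ 1  0  3    -3  0 ]
  [ 0  1  0     3  0 ]
  [ 0  0  1  -5/3  0 ]
  [ 0  0  0     0  1 ]
Subtract 3 times r3 from r1.
  [ 1  0  0     2  0 ]
  [ 0  1  0     3  0 ]
  [ 0  0  1  -5/3  0 ]
  [ 0  0  0     0  1 ]
The reduced form has 4 nonzero rows.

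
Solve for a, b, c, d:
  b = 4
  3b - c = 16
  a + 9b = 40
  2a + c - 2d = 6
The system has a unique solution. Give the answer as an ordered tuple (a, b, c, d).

(4, 4, -4, -1)

Form the augmented matrix and row-reduce:
  [ 0  1   0   0  |   4 ]
  [ 0  3  -1   0  |  16 ]
  [ 1  9   0   0  |  40 ]
  [ 2  0   1  -2  |   6 ]
r1 <-> r3
  [ 1  9   0   0  |  40 ]
  [ 0  3  -1   0  |  16 ]
  [ 0  1   0   0  |   4 ]
  [ 2  0   1  -2  |   6 ]
r4 → r4 − 2·r1
  [ 1    9   0   0  |   40 ]
  [ 0    3  -1   0  |   16 ]
  [ 0    1   0   0  |    4 ]
  [ 0  -18   1  -2  |  -74 ]
r2 → 1/3·r2
  [ 1    9     0   0  |    40 ]
  [ 0    1  -1/3   0  |  16/3 ]
  [ 0    1     0   0  |     4 ]
  [ 0  -18     1  -2  |   -74 ]
r3 → r3 − r2
  [ 1    9     0   0  |    40 ]
  [ 0    1  -1/3   0  |  16/3 ]
  [ 0    0   1/3   0  |  -4/3 ]
  [ 0  -18     1  -2  |   -74 ]
r4 → r4 + 18·r2
  [ 1  9     0   0  |    40 ]
  [ 0  1  -1/3   0  |  16/3 ]
  [ 0  0   1/3   0  |  -4/3 ]
  [ 0  0    -5  -2  |    22 ]
r3 → 3·r3
  [ 1  9     0   0  |    40 ]
  [ 0  1  -1/3   0  |  16/3 ]
  [ 0  0     1   0  |    -4 ]
  [ 0  0    -5  -2  |    22 ]
r4 → r4 + 5·r3
  [ 1  9     0   0  |    40 ]
  [ 0  1  -1/3   0  |  16/3 ]
  [ 0  0     1   0  |    -4 ]
  [ 0  0     0  -2  |     2 ]
r4 → -1/2·r4
  [ 1  9     0  0  |    40 ]
  [ 0  1  -1/3  0  |  16/3 ]
  [ 0  0     1  0  |    -4 ]
  [ 0  0     0  1  |    -1 ]
r2 → r2 + 1/3·r3
  [ 1  9  0  0  |  40 ]
  [ 0  1  0  0  |   4 ]
  [ 0  0  1  0  |  -4 ]
  [ 0  0  0  1  |  -1 ]
r1 → r1 − 9·r2
  [ 1  0  0  0  |   4 ]
  [ 0  1  0  0  |   4 ]
  [ 0  0  1  0  |  -4 ]
  [ 0  0  0  1  |  -1 ]
Reading off the last column: a = 4, b = 4, c = -4, d = -1.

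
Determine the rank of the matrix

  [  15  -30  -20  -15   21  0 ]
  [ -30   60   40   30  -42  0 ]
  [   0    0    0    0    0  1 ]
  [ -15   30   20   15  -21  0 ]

Multiply r1 by 1/15.
  [   1  -2  -4/3  -1  7/5  0 ]
  [ -30  60    40  30  -42  0 ]
  [   0   0     0   0    0  1 ]
  [ -15  30    20  15  -21  0 ]
Add 30 times r1 to r2.
  [   1  -2  -4/3  -1  7/5  0 ]
  [   0   0     0   0    0  0 ]
  [   0   0     0   0    0  1 ]
  [ -15  30    20  15  -21  0 ]
Add 15 times r1 to r4.
  [ 1  -2  -4/3  -1  7/5  0 ]
  [ 0   0     0   0    0  0 ]
  [ 0   0     0   0    0  1 ]
  [ 0   0     0   0    0  0 ]
Swap r2 and r3.
  [ 1  -2  -4/3  -1  7/5  0 ]
  [ 0   0     0   0    0  1 ]
  [ 0   0     0   0    0  0 ]
  [ 0   0     0   0    0  0 ]
The reduced form has 2 nonzero rows.

rank = 2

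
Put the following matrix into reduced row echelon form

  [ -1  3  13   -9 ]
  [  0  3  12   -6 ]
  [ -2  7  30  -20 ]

[[1, 0, -1, 3], [0, 1, 4, -2], [0, 0, 0, 0]]

Multiply ρ1 by -1.
  [  1  -3  -13    9 ]
  [  0   3   12   -6 ]
  [ -2   7   30  -20 ]
Add 2 times ρ1 to ρ3.
  [ 1  -3  -13   9 ]
  [ 0   3   12  -6 ]
  [ 0   1    4  -2 ]
Multiply ρ2 by 1/3.
  [ 1  -3  -13   9 ]
  [ 0   1    4  -2 ]
  [ 0   1    4  -2 ]
Subtract ρ2 from ρ3.
  [ 1  -3  -13   9 ]
  [ 0   1    4  -2 ]
  [ 0   0    0   0 ]
Add 3 times ρ2 to ρ1.
  [ 1  0  -1   3 ]
  [ 0  1   4  -2 ]
  [ 0  0   0   0 ]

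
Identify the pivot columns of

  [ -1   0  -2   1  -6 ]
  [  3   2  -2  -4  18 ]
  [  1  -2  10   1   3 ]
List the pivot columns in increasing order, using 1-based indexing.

1, 2, 4

R1 ← -1·R1
  [ 1   0   2  -1   6 ]
  [ 3   2  -2  -4  18 ]
  [ 1  -2  10   1   3 ]
R2 ← R2 − 3·R1
  [ 1   0   2  -1  6 ]
  [ 0   2  -8  -1  0 ]
  [ 1  -2  10   1  3 ]
R3 ← R3 − R1
  [ 1   0   2  -1   6 ]
  [ 0   2  -8  -1   0 ]
  [ 0  -2   8   2  -3 ]
R2 ← 1/2·R2
  [ 1   0   2    -1   6 ]
  [ 0   1  -4  -1/2   0 ]
  [ 0  -2   8     2  -3 ]
R3 ← R3 + 2·R2
  [ 1  0   2    -1   6 ]
  [ 0  1  -4  -1/2   0 ]
  [ 0  0   0     1  -3 ]
R2 ← R2 + 1/2·R3
  [ 1  0   2  -1     6 ]
  [ 0  1  -4   0  -3/2 ]
  [ 0  0   0   1    -3 ]
R1 ← R1 + R3
  [ 1  0   2  0     3 ]
  [ 0  1  -4  0  -3/2 ]
  [ 0  0   0  1    -3 ]
Pivot columns are the columns containing a leading 1.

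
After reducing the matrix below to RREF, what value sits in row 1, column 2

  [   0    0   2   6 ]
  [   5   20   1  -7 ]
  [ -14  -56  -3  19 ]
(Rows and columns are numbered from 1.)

4

ρ1 <=> ρ2
  [   5   20   1  -7 ]
  [   0    0   2   6 ]
  [ -14  -56  -3  19 ]
ρ1 -> 1/5·ρ1
  [   1    4  1/5  -7/5 ]
  [   0    0    2     6 ]
  [ -14  -56   -3    19 ]
ρ3 -> ρ3 + 14·ρ1
  [ 1  4   1/5  -7/5 ]
  [ 0  0     2     6 ]
  [ 0  0  -1/5  -3/5 ]
ρ2 -> 1/2·ρ2
  [ 1  4   1/5  -7/5 ]
  [ 0  0     1     3 ]
  [ 0  0  -1/5  -3/5 ]
ρ3 -> ρ3 + 1/5·ρ2
  [ 1  4  1/5  -7/5 ]
  [ 0  0    1     3 ]
  [ 0  0    0     0 ]
ρ1 -> ρ1 − 1/5·ρ2
  [ 1  4  0  -2 ]
  [ 0  0  1   3 ]
  [ 0  0  0   0 ]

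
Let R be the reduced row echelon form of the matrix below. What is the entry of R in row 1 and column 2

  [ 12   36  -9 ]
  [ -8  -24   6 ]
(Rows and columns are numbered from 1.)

ρ1 ← 1/12·ρ1
  [  1    3  -3/4 ]
  [ -8  -24     6 ]
ρ2 ← ρ2 + 8·ρ1
  [ 1  3  -3/4 ]
  [ 0  0     0 ]

3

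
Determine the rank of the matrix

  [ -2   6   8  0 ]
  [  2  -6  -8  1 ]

ρ1 → -1/2·ρ1
ρ2 → ρ2 − 2·ρ1
The reduced form has 2 nonzero rows.

rank = 2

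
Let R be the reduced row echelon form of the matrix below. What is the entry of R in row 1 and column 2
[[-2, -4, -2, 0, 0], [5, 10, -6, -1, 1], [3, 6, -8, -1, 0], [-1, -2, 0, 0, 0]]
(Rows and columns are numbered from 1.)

2

Multiply R1 by -1/2.
  [  1   2   1   0  0 ]
  [  5  10  -6  -1  1 ]
  [  3   6  -8  -1  0 ]
  [ -1  -2   0   0  0 ]
Subtract 5 times R1 from R2.
  [  1   2    1   0  0 ]
  [  0   0  -11  -1  1 ]
  [  3   6   -8  -1  0 ]
  [ -1  -2    0   0  0 ]
Subtract 3 times R1 from R3.
  [  1   2    1   0  0 ]
  [  0   0  -11  -1  1 ]
  [  0   0  -11  -1  0 ]
  [ -1  -2    0   0  0 ]
Add R1 to R4.
  [ 1  2    1   0  0 ]
  [ 0  0  -11  -1  1 ]
  [ 0  0  -11  -1  0 ]
  [ 0  0    1   0  0 ]
Multiply R2 by -1/11.
  [ 1  2    1     0      0 ]
  [ 0  0    1  1/11  -1/11 ]
  [ 0  0  -11    -1      0 ]
  [ 0  0    1     0      0 ]
Add 11 times R2 to R3.
  [ 1  2  1     0      0 ]
  [ 0  0  1  1/11  -1/11 ]
  [ 0  0  0     0     -1 ]
  [ 0  0  1     0      0 ]
Subtract R2 from R4.
  [ 1  2  1      0      0 ]
  [ 0  0  1   1/11  -1/11 ]
  [ 0  0  0      0     -1 ]
  [ 0  0  0  -1/11   1/11 ]
Swap R3 and R4.
  [ 1  2  1      0      0 ]
  [ 0  0  1   1/11  -1/11 ]
  [ 0  0  0  -1/11   1/11 ]
  [ 0  0  0      0     -1 ]
Multiply R3 by -11.
  [ 1  2  1     0      0 ]
  [ 0  0  1  1/11  -1/11 ]
  [ 0  0  0     1     -1 ]
  [ 0  0  0     0     -1 ]
Multiply R4 by -1.
  [ 1  2  1     0      0 ]
  [ 0  0  1  1/11  -1/11 ]
  [ 0  0  0     1     -1 ]
  [ 0  0  0     0      1 ]
Add R4 to R3.
  [ 1  2  1     0      0 ]
  [ 0  0  1  1/11  -1/11 ]
  [ 0  0  0     1      0 ]
  [ 0  0  0     0      1 ]
Add 1/11 times R4 to R2.
  [ 1  2  1     0  0 ]
  [ 0  0  1  1/11  0 ]
  [ 0  0  0     1  0 ]
  [ 0  0  0     0  1 ]
Subtract 1/11 times R3 from R2.
  [ 1  2  1  0  0 ]
  [ 0  0  1  0  0 ]
  [ 0  0  0  1  0 ]
  [ 0  0  0  0  1 ]
Subtract R2 from R1.
  [ 1  2  0  0  0 ]
  [ 0  0  1  0  0 ]
  [ 0  0  0  1  0 ]
  [ 0  0  0  0  1 ]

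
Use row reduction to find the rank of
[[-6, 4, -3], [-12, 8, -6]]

rank = 1

R1 → -1/6·R1
R2 → R2 + 12·R1
The reduced form has 1 nonzero row.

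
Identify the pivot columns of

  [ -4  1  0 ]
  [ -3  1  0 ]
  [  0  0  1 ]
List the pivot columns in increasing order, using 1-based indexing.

r1 := -1/4·r1
r2 := r2 + 3·r1
r2 := 4·r2
r1 := r1 + 1/4·r2
Pivot columns are the columns containing a leading 1.

1, 2, 3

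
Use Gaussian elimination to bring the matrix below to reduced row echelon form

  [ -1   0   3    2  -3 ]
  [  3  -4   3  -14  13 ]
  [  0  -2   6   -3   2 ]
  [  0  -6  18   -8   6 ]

r1 -> -1·r1
  [ 1   0  -3   -2   3 ]
  [ 3  -4   3  -14  13 ]
  [ 0  -2   6   -3   2 ]
  [ 0  -6  18   -8   6 ]
r2 -> r2 − 3·r1
  [ 1   0  -3  -2  3 ]
  [ 0  -4  12  -8  4 ]
  [ 0  -2   6  -3  2 ]
  [ 0  -6  18  -8  6 ]
r2 -> -1/4·r2
  [ 1   0  -3  -2   3 ]
  [ 0   1  -3   2  -1 ]
  [ 0  -2   6  -3   2 ]
  [ 0  -6  18  -8   6 ]
r3 -> r3 + 2·r2
  [ 1   0  -3  -2   3 ]
  [ 0   1  -3   2  -1 ]
  [ 0   0   0   1   0 ]
  [ 0  -6  18  -8   6 ]
r4 -> r4 + 6·r2
  [ 1  0  -3  -2   3 ]
  [ 0  1  -3   2  -1 ]
  [ 0  0   0   1   0 ]
  [ 0  0   0   4   0 ]
r4 -> r4 − 4·r3
  [ 1  0  -3  -2   3 ]
  [ 0  1  -3   2  -1 ]
  [ 0  0   0   1   0 ]
  [ 0  0   0   0   0 ]
r2 -> r2 − 2·r3
  [ 1  0  -3  -2   3 ]
  [ 0  1  -3   0  -1 ]
  [ 0  0   0   1   0 ]
  [ 0  0   0   0   0 ]
r1 -> r1 + 2·r3
  [ 1  0  -3  0   3 ]
  [ 0  1  -3  0  -1 ]
  [ 0  0   0  1   0 ]
  [ 0  0   0  0   0 ]

[[1, 0, -3, 0, 3], [0, 1, -3, 0, -1], [0, 0, 0, 1, 0], [0, 0, 0, 0, 0]]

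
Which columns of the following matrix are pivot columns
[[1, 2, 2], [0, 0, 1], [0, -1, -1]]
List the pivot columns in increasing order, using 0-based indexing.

r2 <=> r3
r2 := -1·r2
r2 := r2 − r3
r1 := r1 − 2·r3
r1 := r1 − 2·r2
Pivot columns are the columns containing a leading 1.

0, 1, 2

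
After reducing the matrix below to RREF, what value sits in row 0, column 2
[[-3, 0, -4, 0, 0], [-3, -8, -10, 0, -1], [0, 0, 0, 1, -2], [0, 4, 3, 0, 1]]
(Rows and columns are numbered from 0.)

Multiply R1 by -1/3.
Add 3 times R1 to R2.
Multiply R2 by -1/8.
Subtract 4 times R2 from R4.
Multiply R4 by 2.
Add 2 times R4 to R3.
Subtract 1/8 times R4 from R2.

4/3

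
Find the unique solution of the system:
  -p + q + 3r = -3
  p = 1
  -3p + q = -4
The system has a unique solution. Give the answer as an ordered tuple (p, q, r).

Form the augmented matrix and row-reduce:
  [ -1  1  3  |  -3 ]
  [  1  0  0  |   1 ]
  [ -3  1  0  |  -4 ]
ρ1 ← -1·ρ1
  [  1  -1  -3  |   3 ]
  [  1   0   0  |   1 ]
  [ -3   1   0  |  -4 ]
ρ2 ← ρ2 − ρ1
  [  1  -1  -3  |   3 ]
  [  0   1   3  |  -2 ]
  [ -3   1   0  |  -4 ]
ρ3 ← ρ3 + 3·ρ1
  [ 1  -1  -3  |   3 ]
  [ 0   1   3  |  -2 ]
  [ 0  -2  -9  |   5 ]
ρ3 ← ρ3 + 2·ρ2
  [ 1  -1  -3  |   3 ]
  [ 0   1   3  |  -2 ]
  [ 0   0  -3  |   1 ]
ρ3 ← -1/3·ρ3
  [ 1  -1  -3  |     3 ]
  [ 0   1   3  |    -2 ]
  [ 0   0   1  |  -1/3 ]
ρ2 ← ρ2 − 3·ρ3
  [ 1  -1  -3  |     3 ]
  [ 0   1   0  |    -1 ]
  [ 0   0   1  |  -1/3 ]
ρ1 ← ρ1 + 3·ρ3
  [ 1  -1  0  |     2 ]
  [ 0   1  0  |    -1 ]
  [ 0   0  1  |  -1/3 ]
ρ1 ← ρ1 + ρ2
  [ 1  0  0  |     1 ]
  [ 0  1  0  |    -1 ]
  [ 0  0  1  |  -1/3 ]
Reading off the last column: p = 1, q = -1, r = -1/3.

(1, -1, -1/3)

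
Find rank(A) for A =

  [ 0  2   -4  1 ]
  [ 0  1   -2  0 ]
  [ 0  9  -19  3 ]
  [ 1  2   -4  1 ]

Swap r1 and r4.
  [ 1  2   -4  1 ]
  [ 0  1   -2  0 ]
  [ 0  9  -19  3 ]
  [ 0  2   -4  1 ]
Subtract 9 times r2 from r3.
  [ 1  2  -4  1 ]
  [ 0  1  -2  0 ]
  [ 0  0  -1  3 ]
  [ 0  2  -4  1 ]
Subtract 2 times r2 from r4.
  [ 1  2  -4  1 ]
  [ 0  1  -2  0 ]
  [ 0  0  -1  3 ]
  [ 0  0   0  1 ]
Multiply r3 by -1.
  [ 1  2  -4   1 ]
  [ 0  1  -2   0 ]
  [ 0  0   1  -3 ]
  [ 0  0   0   1 ]
Add 3 times r4 to r3.
  [ 1  2  -4  1 ]
  [ 0  1  -2  0 ]
  [ 0  0   1  0 ]
  [ 0  0   0  1 ]
Subtract r4 from r1.
  [ 1  2  -4  0 ]
  [ 0  1  -2  0 ]
  [ 0  0   1  0 ]
  [ 0  0   0  1 ]
Add 2 times r3 to r2.
  [ 1  2  -4  0 ]
  [ 0  1   0  0 ]
  [ 0  0   1  0 ]
  [ 0  0   0  1 ]
Add 4 times r3 to r1.
  [ 1  2  0  0 ]
  [ 0  1  0  0 ]
  [ 0  0  1  0 ]
  [ 0  0  0  1 ]
Subtract 2 times r2 from r1.
  [ 1  0  0  0 ]
  [ 0  1  0  0 ]
  [ 0  0  1  0 ]
  [ 0  0  0  1 ]
The reduced form has 4 nonzero rows.

rank = 4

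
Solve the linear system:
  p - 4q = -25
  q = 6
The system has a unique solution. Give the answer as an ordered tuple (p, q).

Form the augmented matrix and row-reduce:
  [ 1  -4  |  -25 ]
  [ 0   1  |    6 ]
R1 ← R1 + 4·R2
  [ 1  0  |  -1 ]
  [ 0  1  |   6 ]
Reading off the last column: p = -1, q = 6.

(-1, 6)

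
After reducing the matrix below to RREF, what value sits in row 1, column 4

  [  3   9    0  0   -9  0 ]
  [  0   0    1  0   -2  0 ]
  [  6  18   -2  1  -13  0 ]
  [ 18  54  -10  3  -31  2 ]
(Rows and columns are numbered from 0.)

r1 → 1/3·r1
  [  1   3    0  0   -3  0 ]
  [  0   0    1  0   -2  0 ]
  [  6  18   -2  1  -13  0 ]
  [ 18  54  -10  3  -31  2 ]
r3 → r3 − 6·r1
  [  1   3    0  0   -3  0 ]
  [  0   0    1  0   -2  0 ]
  [  0   0   -2  1    5  0 ]
  [ 18  54  -10  3  -31  2 ]
r4 → r4 − 18·r1
  [ 1  3    0  0  -3  0 ]
  [ 0  0    1  0  -2  0 ]
  [ 0  0   -2  1   5  0 ]
  [ 0  0  -10  3  23  2 ]
r3 → r3 + 2·r2
  [ 1  3    0  0  -3  0 ]
  [ 0  0    1  0  -2  0 ]
  [ 0  0    0  1   1  0 ]
  [ 0  0  -10  3  23  2 ]
r4 → r4 + 10·r2
  [ 1  3  0  0  -3  0 ]
  [ 0  0  1  0  -2  0 ]
  [ 0  0  0  1   1  0 ]
  [ 0  0  0  3   3  2 ]
r4 → r4 − 3·r3
  [ 1  3  0  0  -3  0 ]
  [ 0  0  1  0  -2  0 ]
  [ 0  0  0  1   1  0 ]
  [ 0  0  0  0   0  2 ]
r4 → 1/2·r4
  [ 1  3  0  0  -3  0 ]
  [ 0  0  1  0  -2  0 ]
  [ 0  0  0  1   1  0 ]
  [ 0  0  0  0   0  1 ]

-2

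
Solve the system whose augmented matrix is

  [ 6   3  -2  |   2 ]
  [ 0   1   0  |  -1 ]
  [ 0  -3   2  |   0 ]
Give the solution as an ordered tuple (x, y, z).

(1/3, -1, -3/2)

Multiply R1 by 1/6.
  [ 1  1/2  -1/3  |  1/3 ]
  [ 0    1     0  |   -1 ]
  [ 0   -3     2  |    0 ]
Add 3 times R2 to R3.
  [ 1  1/2  -1/3  |  1/3 ]
  [ 0    1     0  |   -1 ]
  [ 0    0     2  |   -3 ]
Multiply R3 by 1/2.
  [ 1  1/2  -1/3  |   1/3 ]
  [ 0    1     0  |    -1 ]
  [ 0    0     1  |  -3/2 ]
Add 1/3 times R3 to R1.
  [ 1  1/2  0  |  -1/6 ]
  [ 0    1  0  |    -1 ]
  [ 0    0  1  |  -3/2 ]
Subtract 1/2 times R2 from R1.
  [ 1  0  0  |   1/3 ]
  [ 0  1  0  |    -1 ]
  [ 0  0  1  |  -3/2 ]
Reading off the last column: x = 1/3, y = -1, z = -3/2.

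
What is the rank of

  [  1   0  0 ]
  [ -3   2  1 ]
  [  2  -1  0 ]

rank = 3

Add 3 times R1 to R2.
Subtract 2 times R1 from R3.
Multiply R2 by 1/2.
Add R2 to R3.
Multiply R3 by 2.
Subtract 1/2 times R3 from R2.
The reduced form has 3 nonzero rows.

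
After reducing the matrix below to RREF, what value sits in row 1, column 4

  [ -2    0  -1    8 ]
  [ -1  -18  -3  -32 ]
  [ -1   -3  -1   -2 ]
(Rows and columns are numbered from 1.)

-4

ρ1 ← -1/2·ρ1
  [  1    0  1/2   -4 ]
  [ -1  -18   -3  -32 ]
  [ -1   -3   -1   -2 ]
ρ2 ← ρ2 + ρ1
  [  1    0   1/2   -4 ]
  [  0  -18  -5/2  -36 ]
  [ -1   -3    -1   -2 ]
ρ3 ← ρ3 + ρ1
  [ 1    0   1/2   -4 ]
  [ 0  -18  -5/2  -36 ]
  [ 0   -3  -1/2   -6 ]
ρ2 ← -1/18·ρ2
  [ 1   0   1/2  -4 ]
  [ 0   1  5/36   2 ]
  [ 0  -3  -1/2  -6 ]
ρ3 ← ρ3 + 3·ρ2
  [ 1  0    1/2  -4 ]
  [ 0  1   5/36   2 ]
  [ 0  0  -1/12   0 ]
ρ3 ← -12·ρ3
  [ 1  0   1/2  -4 ]
  [ 0  1  5/36   2 ]
  [ 0  0     1   0 ]
ρ2 ← ρ2 − 5/36·ρ3
  [ 1  0  1/2  -4 ]
  [ 0  1    0   2 ]
  [ 0  0    1   0 ]
ρ1 ← ρ1 − 1/2·ρ3
  [ 1  0  0  -4 ]
  [ 0  1  0   2 ]
  [ 0  0  1   0 ]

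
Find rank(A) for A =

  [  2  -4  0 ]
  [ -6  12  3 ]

rank = 2

Multiply R1 by 1/2.
  [  1  -2  0 ]
  [ -6  12  3 ]
Add 6 times R1 to R2.
  [ 1  -2  0 ]
  [ 0   0  3 ]
Multiply R2 by 1/3.
  [ 1  -2  0 ]
  [ 0   0  1 ]
The reduced form has 2 nonzero rows.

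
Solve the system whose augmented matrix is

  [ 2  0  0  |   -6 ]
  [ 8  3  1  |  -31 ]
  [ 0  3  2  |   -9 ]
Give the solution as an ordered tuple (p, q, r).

R1 → 1/2·R1
  [ 1  0  0  |   -3 ]
  [ 8  3  1  |  -31 ]
  [ 0  3  2  |   -9 ]
R2 → R2 − 8·R1
  [ 1  0  0  |  -3 ]
  [ 0  3  1  |  -7 ]
  [ 0  3  2  |  -9 ]
R2 → 1/3·R2
  [ 1  0    0  |    -3 ]
  [ 0  1  1/3  |  -7/3 ]
  [ 0  3    2  |    -9 ]
R3 → R3 − 3·R2
  [ 1  0    0  |    -3 ]
  [ 0  1  1/3  |  -7/3 ]
  [ 0  0    1  |    -2 ]
R2 → R2 − 1/3·R3
  [ 1  0  0  |    -3 ]
  [ 0  1  0  |  -5/3 ]
  [ 0  0  1  |    -2 ]
Reading off the last column: p = -3, q = -5/3, r = -2.

(-3, -5/3, -2)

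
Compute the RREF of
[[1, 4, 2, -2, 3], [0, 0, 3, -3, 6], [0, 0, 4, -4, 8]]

[[1, 4, 0, 0, -1], [0, 0, 1, -1, 2], [0, 0, 0, 0, 0]]

R2 → 1/3·R2
  [ 1  4  2  -2  3 ]
  [ 0  0  1  -1  2 ]
  [ 0  0  4  -4  8 ]
R3 → R3 − 4·R2
  [ 1  4  2  -2  3 ]
  [ 0  0  1  -1  2 ]
  [ 0  0  0   0  0 ]
R1 → R1 − 2·R2
  [ 1  4  0   0  -1 ]
  [ 0  0  1  -1   2 ]
  [ 0  0  0   0   0 ]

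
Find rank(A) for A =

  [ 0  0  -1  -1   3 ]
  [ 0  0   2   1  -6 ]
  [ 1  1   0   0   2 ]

R1 <-> R3
  [ 1  1   0   0   2 ]
  [ 0  0   2   1  -6 ]
  [ 0  0  -1  -1   3 ]
R2 ← 1/2·R2
  [ 1  1   0    0   2 ]
  [ 0  0   1  1/2  -3 ]
  [ 0  0  -1   -1   3 ]
R3 ← R3 + R2
  [ 1  1  0     0   2 ]
  [ 0  0  1   1/2  -3 ]
  [ 0  0  0  -1/2   0 ]
R3 ← -2·R3
  [ 1  1  0    0   2 ]
  [ 0  0  1  1/2  -3 ]
  [ 0  0  0    1   0 ]
R2 ← R2 − 1/2·R3
  [ 1  1  0  0   2 ]
  [ 0  0  1  0  -3 ]
  [ 0  0  0  1   0 ]
The reduced form has 3 nonzero rows.

rank = 3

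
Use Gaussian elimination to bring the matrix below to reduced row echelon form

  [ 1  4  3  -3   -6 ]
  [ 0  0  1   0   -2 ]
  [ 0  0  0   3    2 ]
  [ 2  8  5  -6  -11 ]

[[1, 4, 0, 0, 0], [0, 0, 1, 0, 0], [0, 0, 0, 1, 0], [0, 0, 0, 0, 1]]

R4 -> R4 − 2·R1
R4 -> R4 + R2
R3 -> 1/3·R3
R4 -> -1·R4
R3 -> R3 − 2/3·R4
R2 -> R2 + 2·R4
R1 -> R1 + 6·R4
R1 -> R1 + 3·R3
R1 -> R1 − 3·R2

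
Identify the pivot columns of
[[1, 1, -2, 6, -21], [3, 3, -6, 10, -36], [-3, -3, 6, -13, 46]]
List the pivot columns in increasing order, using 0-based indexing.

0, 3, 4

r2 ← r2 − 3·r1
  [  1   1  -2    6  -21 ]
  [  0   0   0   -8   27 ]
  [ -3  -3   6  -13   46 ]
r3 ← r3 + 3·r1
  [ 1  1  -2   6  -21 ]
  [ 0  0   0  -8   27 ]
  [ 0  0   0   5  -17 ]
r2 ← -1/8·r2
  [ 1  1  -2  6    -21 ]
  [ 0  0   0  1  -27/8 ]
  [ 0  0   0  5    -17 ]
r3 ← r3 − 5·r2
  [ 1  1  -2  6    -21 ]
  [ 0  0   0  1  -27/8 ]
  [ 0  0   0  0   -1/8 ]
r3 ← -8·r3
  [ 1  1  -2  6    -21 ]
  [ 0  0   0  1  -27/8 ]
  [ 0  0   0  0      1 ]
r2 ← r2 + 27/8·r3
  [ 1  1  -2  6  -21 ]
  [ 0  0   0  1    0 ]
  [ 0  0   0  0    1 ]
r1 ← r1 + 21·r3
  [ 1  1  -2  6  0 ]
  [ 0  0   0  1  0 ]
  [ 0  0   0  0  1 ]
r1 ← r1 − 6·r2
  [ 1  1  -2  0  0 ]
  [ 0  0   0  1  0 ]
  [ 0  0   0  0  1 ]
Pivot columns are the columns containing a leading 1.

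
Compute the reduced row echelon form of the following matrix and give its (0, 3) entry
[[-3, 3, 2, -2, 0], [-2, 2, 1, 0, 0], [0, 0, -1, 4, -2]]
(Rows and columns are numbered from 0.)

-2

R1 := -1/3·R1
  [  1  -1  -2/3  2/3   0 ]
  [ -2   2     1    0   0 ]
  [  0   0    -1    4  -2 ]
R2 := R2 + 2·R1
  [ 1  -1  -2/3  2/3   0 ]
  [ 0   0  -1/3  4/3   0 ]
  [ 0   0    -1    4  -2 ]
R2 := -3·R2
  [ 1  -1  -2/3  2/3   0 ]
  [ 0   0     1   -4   0 ]
  [ 0   0    -1    4  -2 ]
R3 := R3 + R2
  [ 1  -1  -2/3  2/3   0 ]
  [ 0   0     1   -4   0 ]
  [ 0   0     0    0  -2 ]
R3 := -1/2·R3
  [ 1  -1  -2/3  2/3  0 ]
  [ 0   0     1   -4  0 ]
  [ 0   0     0    0  1 ]
R1 := R1 + 2/3·R2
  [ 1  -1  0  -2  0 ]
  [ 0   0  1  -4  0 ]
  [ 0   0  0   0  1 ]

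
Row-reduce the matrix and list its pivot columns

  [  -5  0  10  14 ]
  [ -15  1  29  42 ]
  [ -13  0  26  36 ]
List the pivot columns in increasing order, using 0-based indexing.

0, 1, 3

R1 ← -1/5·R1
  [   1  0  -2  -14/5 ]
  [ -15  1  29     42 ]
  [ -13  0  26     36 ]
R2 ← R2 + 15·R1
  [   1  0  -2  -14/5 ]
  [   0  1  -1      0 ]
  [ -13  0  26     36 ]
R3 ← R3 + 13·R1
  [ 1  0  -2  -14/5 ]
  [ 0  1  -1      0 ]
  [ 0  0   0   -2/5 ]
R3 ← -5/2·R3
  [ 1  0  -2  -14/5 ]
  [ 0  1  -1      0 ]
  [ 0  0   0      1 ]
R1 ← R1 + 14/5·R3
  [ 1  0  -2  0 ]
  [ 0  1  -1  0 ]
  [ 0  0   0  1 ]
Pivot columns are the columns containing a leading 1.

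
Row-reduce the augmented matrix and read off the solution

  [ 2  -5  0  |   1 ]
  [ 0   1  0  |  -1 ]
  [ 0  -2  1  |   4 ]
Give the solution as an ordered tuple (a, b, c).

R1 -> 1/2·R1
  [ 1  -5/2  0  |  1/2 ]
  [ 0     1  0  |   -1 ]
  [ 0    -2  1  |    4 ]
R3 -> R3 + 2·R2
  [ 1  -5/2  0  |  1/2 ]
  [ 0     1  0  |   -1 ]
  [ 0     0  1  |    2 ]
R1 -> R1 + 5/2·R2
  [ 1  0  0  |  -2 ]
  [ 0  1  0  |  -1 ]
  [ 0  0  1  |   2 ]
Reading off the last column: a = -2, b = -1, c = 2.

(-2, -1, 2)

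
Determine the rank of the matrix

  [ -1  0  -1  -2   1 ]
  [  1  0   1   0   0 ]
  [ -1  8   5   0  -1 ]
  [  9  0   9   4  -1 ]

rank = 4

ρ1 := -1·ρ1
  [  1  0  1  2  -1 ]
  [  1  0  1  0   0 ]
  [ -1  8  5  0  -1 ]
  [  9  0  9  4  -1 ]
ρ2 := ρ2 − ρ1
  [  1  0  1   2  -1 ]
  [  0  0  0  -2   1 ]
  [ -1  8  5   0  -1 ]
  [  9  0  9   4  -1 ]
ρ3 := ρ3 + ρ1
  [ 1  0  1   2  -1 ]
  [ 0  0  0  -2   1 ]
  [ 0  8  6   2  -2 ]
  [ 9  0  9   4  -1 ]
ρ4 := ρ4 − 9·ρ1
  [ 1  0  1    2  -1 ]
  [ 0  0  0   -2   1 ]
  [ 0  8  6    2  -2 ]
  [ 0  0  0  -14   8 ]
ρ2 <-> ρ3
  [ 1  0  1    2  -1 ]
  [ 0  8  6    2  -2 ]
  [ 0  0  0   -2   1 ]
  [ 0  0  0  -14   8 ]
ρ2 := 1/8·ρ2
  [ 1  0    1    2    -1 ]
  [ 0  1  3/4  1/4  -1/4 ]
  [ 0  0    0   -2     1 ]
  [ 0  0    0  -14     8 ]
ρ3 := -1/2·ρ3
  [ 1  0    1    2    -1 ]
  [ 0  1  3/4  1/4  -1/4 ]
  [ 0  0    0    1  -1/2 ]
  [ 0  0    0  -14     8 ]
ρ4 := ρ4 + 14·ρ3
  [ 1  0    1    2    -1 ]
  [ 0  1  3/4  1/4  -1/4 ]
  [ 0  0    0    1  -1/2 ]
  [ 0  0    0    0     1 ]
ρ3 := ρ3 + 1/2·ρ4
  [ 1  0    1    2    -1 ]
  [ 0  1  3/4  1/4  -1/4 ]
  [ 0  0    0    1     0 ]
  [ 0  0    0    0     1 ]
ρ2 := ρ2 + 1/4·ρ4
  [ 1  0    1    2  -1 ]
  [ 0  1  3/4  1/4   0 ]
  [ 0  0    0    1   0 ]
  [ 0  0    0    0   1 ]
ρ1 := ρ1 + ρ4
  [ 1  0    1    2  0 ]
  [ 0  1  3/4  1/4  0 ]
  [ 0  0    0    1  0 ]
  [ 0  0    0    0  1 ]
ρ2 := ρ2 − 1/4·ρ3
  [ 1  0    1  2  0 ]
  [ 0  1  3/4  0  0 ]
  [ 0  0    0  1  0 ]
  [ 0  0    0  0  1 ]
ρ1 := ρ1 − 2·ρ3
  [ 1  0    1  0  0 ]
  [ 0  1  3/4  0  0 ]
  [ 0  0    0  1  0 ]
  [ 0  0    0  0  1 ]
The reduced form has 4 nonzero rows.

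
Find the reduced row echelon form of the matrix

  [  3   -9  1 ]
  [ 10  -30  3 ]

R1 := 1/3·R1
  [  1   -3  1/3 ]
  [ 10  -30    3 ]
R2 := R2 − 10·R1
  [ 1  -3   1/3 ]
  [ 0   0  -1/3 ]
R2 := -3·R2
  [ 1  -3  1/3 ]
  [ 0   0    1 ]
R1 := R1 − 1/3·R2
  [ 1  -3  0 ]
  [ 0   0  1 ]

[[1, -3, 0], [0, 0, 1]]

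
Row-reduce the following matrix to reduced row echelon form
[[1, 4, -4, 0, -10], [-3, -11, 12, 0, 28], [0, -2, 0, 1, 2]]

[[1, 0, -4, 0, -2], [0, 1, 0, 0, -2], [0, 0, 0, 1, -2]]

R2 → R2 + 3·R1
R3 → R3 + 2·R2
R1 → R1 − 4·R2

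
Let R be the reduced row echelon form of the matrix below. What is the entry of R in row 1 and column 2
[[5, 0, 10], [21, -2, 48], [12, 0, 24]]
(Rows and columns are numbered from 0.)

-3

Multiply R1 by 1/5.
  [  1   0   2 ]
  [ 21  -2  48 ]
  [ 12   0  24 ]
Subtract 21 times R1 from R2.
  [  1   0   2 ]
  [  0  -2   6 ]
  [ 12   0  24 ]
Subtract 12 times R1 from R3.
  [ 1   0  2 ]
  [ 0  -2  6 ]
  [ 0   0  0 ]
Multiply R2 by -1/2.
  [ 1  0   2 ]
  [ 0  1  -3 ]
  [ 0  0   0 ]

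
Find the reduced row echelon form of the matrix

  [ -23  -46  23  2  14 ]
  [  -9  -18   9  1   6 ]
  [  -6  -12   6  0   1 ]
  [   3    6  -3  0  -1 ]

R1 ← -1/23·R1
  [  1    2  -1  -2/23  -14/23 ]
  [ -9  -18   9      1       6 ]
  [ -6  -12   6      0       1 ]
  [  3    6  -3      0      -1 ]
R2 ← R2 + 9·R1
  [  1    2  -1  -2/23  -14/23 ]
  [  0    0   0   5/23   12/23 ]
  [ -6  -12   6      0       1 ]
  [  3    6  -3      0      -1 ]
R3 ← R3 + 6·R1
  [ 1  2  -1   -2/23  -14/23 ]
  [ 0  0   0    5/23   12/23 ]
  [ 0  0   0  -12/23  -61/23 ]
  [ 3  6  -3       0      -1 ]
R4 ← R4 − 3·R1
  [ 1  2  -1   -2/23  -14/23 ]
  [ 0  0   0    5/23   12/23 ]
  [ 0  0   0  -12/23  -61/23 ]
  [ 0  0   0    6/23   19/23 ]
R2 ← 23/5·R2
  [ 1  2  -1   -2/23  -14/23 ]
  [ 0  0   0       1    12/5 ]
  [ 0  0   0  -12/23  -61/23 ]
  [ 0  0   0    6/23   19/23 ]
R3 ← R3 + 12/23·R2
  [ 1  2  -1  -2/23  -14/23 ]
  [ 0  0   0      1    12/5 ]
  [ 0  0   0      0    -7/5 ]
  [ 0  0   0   6/23   19/23 ]
R4 ← R4 − 6/23·R2
  [ 1  2  -1  -2/23  -14/23 ]
  [ 0  0   0      1    12/5 ]
  [ 0  0   0      0    -7/5 ]
  [ 0  0   0      0     1/5 ]
R3 ← -5/7·R3
  [ 1  2  -1  -2/23  -14/23 ]
  [ 0  0   0      1    12/5 ]
  [ 0  0   0      0       1 ]
  [ 0  0   0      0     1/5 ]
R4 ← R4 − 1/5·R3
  [ 1  2  -1  -2/23  -14/23 ]
  [ 0  0   0      1    12/5 ]
  [ 0  0   0      0       1 ]
  [ 0  0   0      0       0 ]
R2 ← R2 − 12/5·R3
  [ 1  2  -1  -2/23  -14/23 ]
  [ 0  0   0      1       0 ]
  [ 0  0   0      0       1 ]
  [ 0  0   0      0       0 ]
R1 ← R1 + 14/23·R3
  [ 1  2  -1  -2/23  0 ]
  [ 0  0   0      1  0 ]
  [ 0  0   0      0  1 ]
  [ 0  0   0      0  0 ]
R1 ← R1 + 2/23·R2
  [ 1  2  -1  0  0 ]
  [ 0  0   0  1  0 ]
  [ 0  0   0  0  1 ]
  [ 0  0   0  0  0 ]

[[1, 2, -1, 0, 0], [0, 0, 0, 1, 0], [0, 0, 0, 0, 1], [0, 0, 0, 0, 0]]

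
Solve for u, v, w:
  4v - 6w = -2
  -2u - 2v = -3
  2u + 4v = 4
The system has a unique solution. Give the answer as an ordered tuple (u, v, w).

Form the augmented matrix and row-reduce:
  [  0   4  -6  |  -2 ]
  [ -2  -2   0  |  -3 ]
  [  2   4   0  |   4 ]
r1 ↔ r2
  [ -2  -2   0  |  -3 ]
  [  0   4  -6  |  -2 ]
  [  2   4   0  |   4 ]
r1 → -1/2·r1
  [ 1  1   0  |  3/2 ]
  [ 0  4  -6  |   -2 ]
  [ 2  4   0  |    4 ]
r3 → r3 − 2·r1
  [ 1  1   0  |  3/2 ]
  [ 0  4  -6  |   -2 ]
  [ 0  2   0  |    1 ]
r2 → 1/4·r2
  [ 1  1     0  |   3/2 ]
  [ 0  1  -3/2  |  -1/2 ]
  [ 0  2     0  |     1 ]
r3 → r3 − 2·r2
  [ 1  1     0  |   3/2 ]
  [ 0  1  -3/2  |  -1/2 ]
  [ 0  0     3  |     2 ]
r3 → 1/3·r3
  [ 1  1     0  |   3/2 ]
  [ 0  1  -3/2  |  -1/2 ]
  [ 0  0     1  |   2/3 ]
r2 → r2 + 3/2·r3
  [ 1  1  0  |  3/2 ]
  [ 0  1  0  |  1/2 ]
  [ 0  0  1  |  2/3 ]
r1 → r1 − r2
  [ 1  0  0  |    1 ]
  [ 0  1  0  |  1/2 ]
  [ 0  0  1  |  2/3 ]
Reading off the last column: u = 1, v = 1/2, w = 2/3.

(1, 1/2, 2/3)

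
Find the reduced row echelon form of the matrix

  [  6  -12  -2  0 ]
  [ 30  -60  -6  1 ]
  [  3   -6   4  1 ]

R1 := 1/6·R1
  [  1   -2  -1/3  0 ]
  [ 30  -60    -6  1 ]
  [  3   -6     4  1 ]
R2 := R2 − 30·R1
  [ 1  -2  -1/3  0 ]
  [ 0   0     4  1 ]
  [ 3  -6     4  1 ]
R3 := R3 − 3·R1
  [ 1  -2  -1/3  0 ]
  [ 0   0     4  1 ]
  [ 0   0     5  1 ]
R2 := 1/4·R2
  [ 1  -2  -1/3    0 ]
  [ 0   0     1  1/4 ]
  [ 0   0     5    1 ]
R3 := R3 − 5·R2
  [ 1  -2  -1/3     0 ]
  [ 0   0     1   1/4 ]
  [ 0   0     0  -1/4 ]
R3 := -4·R3
  [ 1  -2  -1/3    0 ]
  [ 0   0     1  1/4 ]
  [ 0   0     0    1 ]
R2 := R2 − 1/4·R3
  [ 1  -2  -1/3  0 ]
  [ 0   0     1  0 ]
  [ 0   0     0  1 ]
R1 := R1 + 1/3·R2
  [ 1  -2  0  0 ]
  [ 0   0  1  0 ]
  [ 0   0  0  1 ]

[[1, -2, 0, 0], [0, 0, 1, 0], [0, 0, 0, 1]]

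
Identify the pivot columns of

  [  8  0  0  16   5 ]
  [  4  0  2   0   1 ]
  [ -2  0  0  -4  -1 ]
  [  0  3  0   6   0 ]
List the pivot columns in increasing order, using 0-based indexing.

r1 → 1/8·r1
  [  1  0  0   2  5/8 ]
  [  4  0  2   0    1 ]
  [ -2  0  0  -4   -1 ]
  [  0  3  0   6    0 ]
r2 → r2 − 4·r1
  [  1  0  0   2   5/8 ]
  [  0  0  2  -8  -3/2 ]
  [ -2  0  0  -4    -1 ]
  [  0  3  0   6     0 ]
r3 → r3 + 2·r1
  [ 1  0  0   2   5/8 ]
  [ 0  0  2  -8  -3/2 ]
  [ 0  0  0   0   1/4 ]
  [ 0  3  0   6     0 ]
r2 <=> r4
  [ 1  0  0   2   5/8 ]
  [ 0  3  0   6     0 ]
  [ 0  0  0   0   1/4 ]
  [ 0  0  2  -8  -3/2 ]
r2 → 1/3·r2
  [ 1  0  0   2   5/8 ]
  [ 0  1  0   2     0 ]
  [ 0  0  0   0   1/4 ]
  [ 0  0  2  -8  -3/2 ]
r3 <=> r4
  [ 1  0  0   2   5/8 ]
  [ 0  1  0   2     0 ]
  [ 0  0  2  -8  -3/2 ]
  [ 0  0  0   0   1/4 ]
r3 → 1/2·r3
  [ 1  0  0   2   5/8 ]
  [ 0  1  0   2     0 ]
  [ 0  0  1  -4  -3/4 ]
  [ 0  0  0   0   1/4 ]
r4 → 4·r4
  [ 1  0  0   2   5/8 ]
  [ 0  1  0   2     0 ]
  [ 0  0  1  -4  -3/4 ]
  [ 0  0  0   0     1 ]
r3 → r3 + 3/4·r4
  [ 1  0  0   2  5/8 ]
  [ 0  1  0   2    0 ]
  [ 0  0  1  -4    0 ]
  [ 0  0  0   0    1 ]
r1 → r1 − 5/8·r4
  [ 1  0  0   2  0 ]
  [ 0  1  0   2  0 ]
  [ 0  0  1  -4  0 ]
  [ 0  0  0   0  1 ]
Pivot columns are the columns containing a leading 1.

0, 1, 2, 4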